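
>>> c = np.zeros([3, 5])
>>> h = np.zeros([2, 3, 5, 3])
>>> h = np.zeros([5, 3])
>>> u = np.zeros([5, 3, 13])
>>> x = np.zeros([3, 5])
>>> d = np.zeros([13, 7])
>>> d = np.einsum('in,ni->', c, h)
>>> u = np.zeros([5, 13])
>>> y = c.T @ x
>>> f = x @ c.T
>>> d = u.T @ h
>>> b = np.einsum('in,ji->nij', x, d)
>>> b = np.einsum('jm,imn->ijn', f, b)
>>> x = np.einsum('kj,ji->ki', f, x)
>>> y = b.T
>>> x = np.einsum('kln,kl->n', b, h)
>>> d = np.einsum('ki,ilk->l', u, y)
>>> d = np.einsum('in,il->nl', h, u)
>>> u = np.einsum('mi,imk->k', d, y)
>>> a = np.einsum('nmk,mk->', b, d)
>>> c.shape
(3, 5)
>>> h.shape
(5, 3)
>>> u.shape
(5,)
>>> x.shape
(13,)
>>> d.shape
(3, 13)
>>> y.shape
(13, 3, 5)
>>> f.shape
(3, 3)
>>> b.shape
(5, 3, 13)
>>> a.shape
()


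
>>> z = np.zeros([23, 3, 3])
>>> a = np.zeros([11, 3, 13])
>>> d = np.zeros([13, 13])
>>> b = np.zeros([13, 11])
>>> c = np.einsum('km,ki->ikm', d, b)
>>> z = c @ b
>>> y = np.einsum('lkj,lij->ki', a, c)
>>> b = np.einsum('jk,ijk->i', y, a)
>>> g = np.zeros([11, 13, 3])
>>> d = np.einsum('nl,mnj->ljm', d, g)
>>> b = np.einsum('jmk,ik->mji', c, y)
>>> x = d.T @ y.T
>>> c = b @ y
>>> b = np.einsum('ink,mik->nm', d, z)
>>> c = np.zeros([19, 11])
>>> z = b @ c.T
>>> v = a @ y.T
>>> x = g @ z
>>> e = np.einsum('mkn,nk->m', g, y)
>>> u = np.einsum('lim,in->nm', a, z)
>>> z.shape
(3, 19)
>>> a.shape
(11, 3, 13)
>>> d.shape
(13, 3, 11)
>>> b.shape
(3, 11)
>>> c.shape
(19, 11)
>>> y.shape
(3, 13)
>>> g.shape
(11, 13, 3)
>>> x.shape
(11, 13, 19)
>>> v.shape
(11, 3, 3)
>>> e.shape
(11,)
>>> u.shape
(19, 13)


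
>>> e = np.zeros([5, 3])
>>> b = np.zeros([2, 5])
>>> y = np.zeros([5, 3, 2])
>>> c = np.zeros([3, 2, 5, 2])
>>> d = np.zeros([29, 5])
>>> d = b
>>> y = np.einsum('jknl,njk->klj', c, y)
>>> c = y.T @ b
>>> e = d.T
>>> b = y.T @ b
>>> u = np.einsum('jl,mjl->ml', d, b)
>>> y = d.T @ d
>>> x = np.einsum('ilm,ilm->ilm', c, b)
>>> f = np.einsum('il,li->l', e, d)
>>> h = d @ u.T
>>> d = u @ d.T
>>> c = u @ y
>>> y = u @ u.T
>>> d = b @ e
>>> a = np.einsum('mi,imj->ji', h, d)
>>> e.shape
(5, 2)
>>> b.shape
(3, 2, 5)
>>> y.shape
(3, 3)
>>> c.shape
(3, 5)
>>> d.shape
(3, 2, 2)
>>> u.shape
(3, 5)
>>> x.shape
(3, 2, 5)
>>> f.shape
(2,)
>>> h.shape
(2, 3)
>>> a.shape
(2, 3)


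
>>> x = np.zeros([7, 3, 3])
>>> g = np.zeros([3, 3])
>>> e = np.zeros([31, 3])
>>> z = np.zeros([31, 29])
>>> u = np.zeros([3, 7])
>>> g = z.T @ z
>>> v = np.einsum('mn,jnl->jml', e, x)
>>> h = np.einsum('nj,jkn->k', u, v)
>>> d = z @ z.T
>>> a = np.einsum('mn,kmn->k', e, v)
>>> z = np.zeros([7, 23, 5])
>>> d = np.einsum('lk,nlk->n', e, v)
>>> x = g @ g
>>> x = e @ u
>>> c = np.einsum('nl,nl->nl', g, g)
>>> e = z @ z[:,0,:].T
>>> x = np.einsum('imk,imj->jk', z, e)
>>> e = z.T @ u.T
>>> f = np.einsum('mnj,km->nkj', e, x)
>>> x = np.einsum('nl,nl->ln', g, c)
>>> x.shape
(29, 29)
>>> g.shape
(29, 29)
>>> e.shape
(5, 23, 3)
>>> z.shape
(7, 23, 5)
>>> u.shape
(3, 7)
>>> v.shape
(7, 31, 3)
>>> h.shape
(31,)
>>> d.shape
(7,)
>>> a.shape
(7,)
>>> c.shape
(29, 29)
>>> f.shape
(23, 7, 3)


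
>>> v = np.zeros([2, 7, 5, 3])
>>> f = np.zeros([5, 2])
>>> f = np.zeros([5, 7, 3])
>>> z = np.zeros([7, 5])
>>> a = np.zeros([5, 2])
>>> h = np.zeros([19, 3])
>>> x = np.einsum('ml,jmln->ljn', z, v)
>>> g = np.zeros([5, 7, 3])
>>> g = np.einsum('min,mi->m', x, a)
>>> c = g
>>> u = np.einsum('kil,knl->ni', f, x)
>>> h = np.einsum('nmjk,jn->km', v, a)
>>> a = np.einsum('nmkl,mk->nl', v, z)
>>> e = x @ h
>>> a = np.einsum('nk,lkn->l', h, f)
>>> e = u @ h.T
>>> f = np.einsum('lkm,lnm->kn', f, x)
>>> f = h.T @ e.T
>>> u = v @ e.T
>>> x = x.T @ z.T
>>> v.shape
(2, 7, 5, 3)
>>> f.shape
(7, 2)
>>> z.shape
(7, 5)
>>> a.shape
(5,)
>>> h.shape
(3, 7)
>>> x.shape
(3, 2, 7)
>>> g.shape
(5,)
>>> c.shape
(5,)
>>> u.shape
(2, 7, 5, 2)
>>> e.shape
(2, 3)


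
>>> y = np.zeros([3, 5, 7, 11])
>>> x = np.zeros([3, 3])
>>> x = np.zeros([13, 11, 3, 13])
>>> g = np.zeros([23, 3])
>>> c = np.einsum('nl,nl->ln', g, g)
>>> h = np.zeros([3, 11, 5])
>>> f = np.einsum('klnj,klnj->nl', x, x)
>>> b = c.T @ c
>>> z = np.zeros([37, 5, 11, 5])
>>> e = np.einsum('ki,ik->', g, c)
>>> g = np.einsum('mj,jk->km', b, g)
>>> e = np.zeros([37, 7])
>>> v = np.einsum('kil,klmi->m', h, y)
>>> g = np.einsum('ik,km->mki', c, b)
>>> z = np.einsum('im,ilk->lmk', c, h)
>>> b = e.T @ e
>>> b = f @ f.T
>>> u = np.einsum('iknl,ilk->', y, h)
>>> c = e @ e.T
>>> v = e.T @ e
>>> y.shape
(3, 5, 7, 11)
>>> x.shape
(13, 11, 3, 13)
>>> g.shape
(23, 23, 3)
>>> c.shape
(37, 37)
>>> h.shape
(3, 11, 5)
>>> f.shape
(3, 11)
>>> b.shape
(3, 3)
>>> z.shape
(11, 23, 5)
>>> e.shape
(37, 7)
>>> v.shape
(7, 7)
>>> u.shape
()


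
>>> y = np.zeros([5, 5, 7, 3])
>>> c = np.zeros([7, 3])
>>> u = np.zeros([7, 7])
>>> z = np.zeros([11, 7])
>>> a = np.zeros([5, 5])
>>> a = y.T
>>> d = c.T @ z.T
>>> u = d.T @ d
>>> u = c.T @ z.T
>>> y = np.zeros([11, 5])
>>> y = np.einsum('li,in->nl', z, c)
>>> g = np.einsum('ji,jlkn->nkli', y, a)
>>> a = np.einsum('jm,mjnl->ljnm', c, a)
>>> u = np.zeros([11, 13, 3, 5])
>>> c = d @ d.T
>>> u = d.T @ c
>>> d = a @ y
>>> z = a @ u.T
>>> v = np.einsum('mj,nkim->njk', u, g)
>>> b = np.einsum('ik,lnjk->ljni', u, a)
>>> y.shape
(3, 11)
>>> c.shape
(3, 3)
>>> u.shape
(11, 3)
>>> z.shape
(5, 7, 5, 11)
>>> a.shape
(5, 7, 5, 3)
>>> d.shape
(5, 7, 5, 11)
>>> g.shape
(5, 5, 7, 11)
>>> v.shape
(5, 3, 5)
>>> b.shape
(5, 5, 7, 11)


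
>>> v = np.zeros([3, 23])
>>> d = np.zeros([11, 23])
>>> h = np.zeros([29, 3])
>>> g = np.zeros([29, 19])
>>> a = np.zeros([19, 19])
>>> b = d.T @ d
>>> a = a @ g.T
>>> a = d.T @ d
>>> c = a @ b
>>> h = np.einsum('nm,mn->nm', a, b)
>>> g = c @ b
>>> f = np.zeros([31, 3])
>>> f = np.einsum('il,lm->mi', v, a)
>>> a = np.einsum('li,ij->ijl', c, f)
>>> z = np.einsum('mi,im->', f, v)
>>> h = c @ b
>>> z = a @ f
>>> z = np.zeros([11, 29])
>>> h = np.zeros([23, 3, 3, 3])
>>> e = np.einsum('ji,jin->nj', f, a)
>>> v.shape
(3, 23)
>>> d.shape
(11, 23)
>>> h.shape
(23, 3, 3, 3)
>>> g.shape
(23, 23)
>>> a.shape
(23, 3, 23)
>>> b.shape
(23, 23)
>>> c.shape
(23, 23)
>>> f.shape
(23, 3)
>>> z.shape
(11, 29)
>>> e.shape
(23, 23)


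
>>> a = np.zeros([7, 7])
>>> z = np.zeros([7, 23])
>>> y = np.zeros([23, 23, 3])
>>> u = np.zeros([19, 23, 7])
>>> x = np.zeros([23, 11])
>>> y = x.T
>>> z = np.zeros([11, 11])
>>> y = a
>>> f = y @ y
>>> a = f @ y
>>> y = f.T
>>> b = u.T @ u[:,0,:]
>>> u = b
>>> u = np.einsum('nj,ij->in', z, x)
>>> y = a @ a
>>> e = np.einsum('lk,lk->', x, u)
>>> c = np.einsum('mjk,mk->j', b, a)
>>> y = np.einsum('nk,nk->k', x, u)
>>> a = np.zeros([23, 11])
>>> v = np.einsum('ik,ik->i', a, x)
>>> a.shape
(23, 11)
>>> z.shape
(11, 11)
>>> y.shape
(11,)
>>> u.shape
(23, 11)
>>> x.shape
(23, 11)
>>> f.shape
(7, 7)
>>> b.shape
(7, 23, 7)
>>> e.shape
()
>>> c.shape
(23,)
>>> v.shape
(23,)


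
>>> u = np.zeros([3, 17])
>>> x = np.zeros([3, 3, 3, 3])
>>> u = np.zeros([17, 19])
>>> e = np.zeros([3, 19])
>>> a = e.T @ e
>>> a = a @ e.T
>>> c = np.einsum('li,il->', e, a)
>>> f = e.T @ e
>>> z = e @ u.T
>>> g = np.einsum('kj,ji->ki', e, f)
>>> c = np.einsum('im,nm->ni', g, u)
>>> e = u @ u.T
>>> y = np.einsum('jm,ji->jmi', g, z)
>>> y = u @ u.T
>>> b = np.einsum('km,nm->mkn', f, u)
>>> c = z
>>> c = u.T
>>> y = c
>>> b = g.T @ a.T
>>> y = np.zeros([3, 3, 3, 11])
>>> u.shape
(17, 19)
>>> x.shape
(3, 3, 3, 3)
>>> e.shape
(17, 17)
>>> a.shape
(19, 3)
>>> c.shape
(19, 17)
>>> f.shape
(19, 19)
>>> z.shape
(3, 17)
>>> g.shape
(3, 19)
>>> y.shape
(3, 3, 3, 11)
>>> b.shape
(19, 19)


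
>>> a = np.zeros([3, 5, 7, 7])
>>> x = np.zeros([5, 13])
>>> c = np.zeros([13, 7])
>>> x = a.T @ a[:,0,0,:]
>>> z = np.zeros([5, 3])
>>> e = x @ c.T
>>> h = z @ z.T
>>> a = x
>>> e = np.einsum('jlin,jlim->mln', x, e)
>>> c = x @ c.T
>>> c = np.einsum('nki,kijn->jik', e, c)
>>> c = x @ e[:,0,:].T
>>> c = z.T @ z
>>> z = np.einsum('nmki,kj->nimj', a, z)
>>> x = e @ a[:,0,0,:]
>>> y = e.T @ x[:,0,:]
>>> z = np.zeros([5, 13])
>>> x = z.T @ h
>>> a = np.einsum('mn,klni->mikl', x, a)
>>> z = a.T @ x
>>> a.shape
(13, 7, 7, 7)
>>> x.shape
(13, 5)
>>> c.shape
(3, 3)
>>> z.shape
(7, 7, 7, 5)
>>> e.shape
(13, 7, 7)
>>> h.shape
(5, 5)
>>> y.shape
(7, 7, 7)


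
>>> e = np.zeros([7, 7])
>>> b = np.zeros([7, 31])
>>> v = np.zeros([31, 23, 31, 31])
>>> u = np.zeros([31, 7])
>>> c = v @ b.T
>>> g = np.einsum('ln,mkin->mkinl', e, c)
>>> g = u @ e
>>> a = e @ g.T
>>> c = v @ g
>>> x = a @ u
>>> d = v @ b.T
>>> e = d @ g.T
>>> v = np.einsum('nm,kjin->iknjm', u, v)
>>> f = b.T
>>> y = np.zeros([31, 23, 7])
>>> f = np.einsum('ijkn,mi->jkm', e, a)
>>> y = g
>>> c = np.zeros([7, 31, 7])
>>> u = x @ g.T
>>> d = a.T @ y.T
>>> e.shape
(31, 23, 31, 31)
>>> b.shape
(7, 31)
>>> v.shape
(31, 31, 31, 23, 7)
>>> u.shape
(7, 31)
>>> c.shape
(7, 31, 7)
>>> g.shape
(31, 7)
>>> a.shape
(7, 31)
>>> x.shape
(7, 7)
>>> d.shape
(31, 31)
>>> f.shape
(23, 31, 7)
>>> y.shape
(31, 7)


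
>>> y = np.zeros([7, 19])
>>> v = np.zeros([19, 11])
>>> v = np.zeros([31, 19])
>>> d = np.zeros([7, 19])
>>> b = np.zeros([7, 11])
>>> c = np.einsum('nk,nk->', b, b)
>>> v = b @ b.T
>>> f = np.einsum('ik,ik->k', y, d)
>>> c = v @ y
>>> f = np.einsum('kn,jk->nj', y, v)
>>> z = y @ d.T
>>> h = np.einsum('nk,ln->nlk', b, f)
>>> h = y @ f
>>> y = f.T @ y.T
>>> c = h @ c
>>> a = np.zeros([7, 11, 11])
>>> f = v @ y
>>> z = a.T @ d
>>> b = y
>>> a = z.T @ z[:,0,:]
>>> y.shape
(7, 7)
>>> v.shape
(7, 7)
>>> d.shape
(7, 19)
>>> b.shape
(7, 7)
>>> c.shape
(7, 19)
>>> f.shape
(7, 7)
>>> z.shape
(11, 11, 19)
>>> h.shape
(7, 7)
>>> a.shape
(19, 11, 19)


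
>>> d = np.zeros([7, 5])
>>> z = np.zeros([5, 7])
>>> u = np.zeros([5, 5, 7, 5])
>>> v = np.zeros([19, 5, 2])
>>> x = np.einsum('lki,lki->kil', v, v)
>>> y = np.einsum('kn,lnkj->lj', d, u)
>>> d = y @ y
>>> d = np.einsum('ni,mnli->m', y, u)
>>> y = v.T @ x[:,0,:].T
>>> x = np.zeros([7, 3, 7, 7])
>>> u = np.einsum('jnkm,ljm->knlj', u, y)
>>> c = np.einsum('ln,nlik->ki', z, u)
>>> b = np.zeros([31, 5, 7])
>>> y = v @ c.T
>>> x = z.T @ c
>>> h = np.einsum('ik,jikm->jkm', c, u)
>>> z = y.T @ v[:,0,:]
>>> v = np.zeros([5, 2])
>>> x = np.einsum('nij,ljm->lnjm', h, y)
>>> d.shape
(5,)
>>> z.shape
(5, 5, 2)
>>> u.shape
(7, 5, 2, 5)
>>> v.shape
(5, 2)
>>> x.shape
(19, 7, 5, 5)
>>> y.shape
(19, 5, 5)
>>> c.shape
(5, 2)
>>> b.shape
(31, 5, 7)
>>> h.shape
(7, 2, 5)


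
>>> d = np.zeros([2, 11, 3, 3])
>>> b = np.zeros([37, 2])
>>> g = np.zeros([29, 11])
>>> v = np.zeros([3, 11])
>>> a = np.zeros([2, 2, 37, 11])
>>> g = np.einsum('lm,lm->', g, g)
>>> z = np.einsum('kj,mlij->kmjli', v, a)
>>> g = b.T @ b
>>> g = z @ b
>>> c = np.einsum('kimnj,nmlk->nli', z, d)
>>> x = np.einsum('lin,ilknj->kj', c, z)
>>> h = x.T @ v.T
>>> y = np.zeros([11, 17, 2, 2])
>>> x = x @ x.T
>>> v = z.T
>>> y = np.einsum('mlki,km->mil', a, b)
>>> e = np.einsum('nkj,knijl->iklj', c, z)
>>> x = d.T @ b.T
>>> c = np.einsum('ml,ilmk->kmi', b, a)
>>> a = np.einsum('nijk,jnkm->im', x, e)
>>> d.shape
(2, 11, 3, 3)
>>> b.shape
(37, 2)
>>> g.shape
(3, 2, 11, 2, 2)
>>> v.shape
(37, 2, 11, 2, 3)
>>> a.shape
(3, 2)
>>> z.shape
(3, 2, 11, 2, 37)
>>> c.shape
(11, 37, 2)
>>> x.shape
(3, 3, 11, 37)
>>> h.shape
(37, 3)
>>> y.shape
(2, 11, 2)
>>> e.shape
(11, 3, 37, 2)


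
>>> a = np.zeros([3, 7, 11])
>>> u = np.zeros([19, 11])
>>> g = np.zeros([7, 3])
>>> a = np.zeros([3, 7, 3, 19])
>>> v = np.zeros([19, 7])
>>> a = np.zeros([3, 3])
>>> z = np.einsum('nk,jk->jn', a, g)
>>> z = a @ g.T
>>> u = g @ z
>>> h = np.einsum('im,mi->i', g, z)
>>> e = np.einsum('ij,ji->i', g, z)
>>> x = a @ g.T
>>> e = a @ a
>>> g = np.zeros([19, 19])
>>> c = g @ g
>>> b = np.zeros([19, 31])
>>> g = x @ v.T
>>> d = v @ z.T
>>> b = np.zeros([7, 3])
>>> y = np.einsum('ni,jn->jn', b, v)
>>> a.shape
(3, 3)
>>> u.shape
(7, 7)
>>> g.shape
(3, 19)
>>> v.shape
(19, 7)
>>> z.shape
(3, 7)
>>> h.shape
(7,)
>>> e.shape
(3, 3)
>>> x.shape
(3, 7)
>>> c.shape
(19, 19)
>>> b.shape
(7, 3)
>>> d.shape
(19, 3)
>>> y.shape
(19, 7)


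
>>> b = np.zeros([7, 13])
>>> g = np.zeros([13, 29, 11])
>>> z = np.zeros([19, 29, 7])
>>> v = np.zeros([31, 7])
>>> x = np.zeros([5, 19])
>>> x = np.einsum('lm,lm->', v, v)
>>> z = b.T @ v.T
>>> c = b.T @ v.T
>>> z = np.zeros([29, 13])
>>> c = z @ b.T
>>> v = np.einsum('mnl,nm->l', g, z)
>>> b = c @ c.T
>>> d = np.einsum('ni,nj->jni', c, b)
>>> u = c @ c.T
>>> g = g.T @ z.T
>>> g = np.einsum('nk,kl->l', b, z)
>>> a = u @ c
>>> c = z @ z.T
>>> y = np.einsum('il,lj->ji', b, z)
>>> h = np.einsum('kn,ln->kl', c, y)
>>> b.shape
(29, 29)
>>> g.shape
(13,)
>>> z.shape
(29, 13)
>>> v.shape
(11,)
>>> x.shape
()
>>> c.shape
(29, 29)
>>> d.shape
(29, 29, 7)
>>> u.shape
(29, 29)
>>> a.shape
(29, 7)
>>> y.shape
(13, 29)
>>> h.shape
(29, 13)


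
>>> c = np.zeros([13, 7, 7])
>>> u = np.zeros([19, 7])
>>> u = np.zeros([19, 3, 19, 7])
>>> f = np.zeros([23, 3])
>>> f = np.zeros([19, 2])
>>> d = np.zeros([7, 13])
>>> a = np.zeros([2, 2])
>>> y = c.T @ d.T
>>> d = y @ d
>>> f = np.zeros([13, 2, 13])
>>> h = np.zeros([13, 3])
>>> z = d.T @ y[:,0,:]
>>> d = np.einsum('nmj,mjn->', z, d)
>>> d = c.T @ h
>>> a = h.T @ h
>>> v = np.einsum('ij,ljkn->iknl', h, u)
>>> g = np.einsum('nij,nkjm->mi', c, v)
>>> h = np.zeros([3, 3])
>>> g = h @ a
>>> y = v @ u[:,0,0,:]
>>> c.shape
(13, 7, 7)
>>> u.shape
(19, 3, 19, 7)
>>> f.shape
(13, 2, 13)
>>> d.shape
(7, 7, 3)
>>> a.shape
(3, 3)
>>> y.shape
(13, 19, 7, 7)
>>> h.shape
(3, 3)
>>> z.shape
(13, 7, 7)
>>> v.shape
(13, 19, 7, 19)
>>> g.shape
(3, 3)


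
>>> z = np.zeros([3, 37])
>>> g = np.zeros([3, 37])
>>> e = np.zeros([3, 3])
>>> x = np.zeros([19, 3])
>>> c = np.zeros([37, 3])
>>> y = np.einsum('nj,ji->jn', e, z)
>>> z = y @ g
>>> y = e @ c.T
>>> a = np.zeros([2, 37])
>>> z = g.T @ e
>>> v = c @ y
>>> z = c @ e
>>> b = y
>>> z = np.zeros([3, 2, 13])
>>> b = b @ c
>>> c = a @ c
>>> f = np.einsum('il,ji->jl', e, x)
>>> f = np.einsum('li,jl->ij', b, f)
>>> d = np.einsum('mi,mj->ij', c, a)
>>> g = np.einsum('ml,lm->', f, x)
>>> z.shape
(3, 2, 13)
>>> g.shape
()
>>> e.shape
(3, 3)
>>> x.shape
(19, 3)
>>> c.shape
(2, 3)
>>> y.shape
(3, 37)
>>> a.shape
(2, 37)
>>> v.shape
(37, 37)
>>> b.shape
(3, 3)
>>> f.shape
(3, 19)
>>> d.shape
(3, 37)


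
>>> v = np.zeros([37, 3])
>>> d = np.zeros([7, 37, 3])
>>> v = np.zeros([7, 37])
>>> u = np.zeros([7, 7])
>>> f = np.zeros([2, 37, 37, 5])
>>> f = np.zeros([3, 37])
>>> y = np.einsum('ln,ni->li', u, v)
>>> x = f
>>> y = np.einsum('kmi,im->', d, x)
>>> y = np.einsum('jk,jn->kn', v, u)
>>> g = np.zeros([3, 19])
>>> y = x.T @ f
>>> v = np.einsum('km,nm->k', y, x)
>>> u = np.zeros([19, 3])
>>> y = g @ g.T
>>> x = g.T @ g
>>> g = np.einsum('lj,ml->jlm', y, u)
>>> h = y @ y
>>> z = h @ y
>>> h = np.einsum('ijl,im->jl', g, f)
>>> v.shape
(37,)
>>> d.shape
(7, 37, 3)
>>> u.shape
(19, 3)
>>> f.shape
(3, 37)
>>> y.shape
(3, 3)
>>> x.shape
(19, 19)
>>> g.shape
(3, 3, 19)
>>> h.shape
(3, 19)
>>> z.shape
(3, 3)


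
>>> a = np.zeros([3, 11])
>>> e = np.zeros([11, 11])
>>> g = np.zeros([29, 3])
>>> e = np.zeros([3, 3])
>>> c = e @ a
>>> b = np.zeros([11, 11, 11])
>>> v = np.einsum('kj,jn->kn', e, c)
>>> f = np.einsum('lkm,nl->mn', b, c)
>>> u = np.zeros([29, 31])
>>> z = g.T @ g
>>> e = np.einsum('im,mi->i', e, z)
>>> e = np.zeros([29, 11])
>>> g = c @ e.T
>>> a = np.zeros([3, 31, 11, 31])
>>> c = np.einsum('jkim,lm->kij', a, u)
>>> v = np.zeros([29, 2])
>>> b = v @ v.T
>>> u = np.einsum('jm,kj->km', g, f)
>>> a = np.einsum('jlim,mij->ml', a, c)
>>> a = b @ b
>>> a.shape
(29, 29)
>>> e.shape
(29, 11)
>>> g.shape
(3, 29)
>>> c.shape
(31, 11, 3)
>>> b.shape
(29, 29)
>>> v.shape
(29, 2)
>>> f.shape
(11, 3)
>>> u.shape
(11, 29)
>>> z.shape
(3, 3)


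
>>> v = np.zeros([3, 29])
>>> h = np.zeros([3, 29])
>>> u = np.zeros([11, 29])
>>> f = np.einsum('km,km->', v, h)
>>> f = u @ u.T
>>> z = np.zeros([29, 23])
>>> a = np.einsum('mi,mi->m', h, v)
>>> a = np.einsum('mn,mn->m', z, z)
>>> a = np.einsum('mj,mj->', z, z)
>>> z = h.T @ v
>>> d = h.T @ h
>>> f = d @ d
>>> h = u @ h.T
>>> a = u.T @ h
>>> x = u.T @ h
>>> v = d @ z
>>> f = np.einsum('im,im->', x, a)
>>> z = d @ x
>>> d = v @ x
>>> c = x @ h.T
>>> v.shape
(29, 29)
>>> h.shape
(11, 3)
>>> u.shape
(11, 29)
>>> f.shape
()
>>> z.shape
(29, 3)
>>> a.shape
(29, 3)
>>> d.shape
(29, 3)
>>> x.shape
(29, 3)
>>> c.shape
(29, 11)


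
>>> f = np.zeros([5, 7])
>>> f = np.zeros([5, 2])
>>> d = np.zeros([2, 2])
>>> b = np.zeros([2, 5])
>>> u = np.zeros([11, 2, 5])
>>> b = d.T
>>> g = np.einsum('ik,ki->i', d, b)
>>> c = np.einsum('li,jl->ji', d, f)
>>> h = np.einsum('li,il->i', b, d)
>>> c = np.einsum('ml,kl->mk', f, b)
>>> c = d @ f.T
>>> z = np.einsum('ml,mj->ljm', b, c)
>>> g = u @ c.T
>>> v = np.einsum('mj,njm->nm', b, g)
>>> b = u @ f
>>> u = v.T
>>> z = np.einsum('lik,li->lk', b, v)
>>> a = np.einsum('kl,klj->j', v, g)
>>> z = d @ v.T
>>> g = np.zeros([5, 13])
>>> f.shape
(5, 2)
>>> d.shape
(2, 2)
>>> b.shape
(11, 2, 2)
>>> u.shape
(2, 11)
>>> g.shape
(5, 13)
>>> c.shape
(2, 5)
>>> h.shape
(2,)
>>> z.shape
(2, 11)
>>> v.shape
(11, 2)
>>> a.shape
(2,)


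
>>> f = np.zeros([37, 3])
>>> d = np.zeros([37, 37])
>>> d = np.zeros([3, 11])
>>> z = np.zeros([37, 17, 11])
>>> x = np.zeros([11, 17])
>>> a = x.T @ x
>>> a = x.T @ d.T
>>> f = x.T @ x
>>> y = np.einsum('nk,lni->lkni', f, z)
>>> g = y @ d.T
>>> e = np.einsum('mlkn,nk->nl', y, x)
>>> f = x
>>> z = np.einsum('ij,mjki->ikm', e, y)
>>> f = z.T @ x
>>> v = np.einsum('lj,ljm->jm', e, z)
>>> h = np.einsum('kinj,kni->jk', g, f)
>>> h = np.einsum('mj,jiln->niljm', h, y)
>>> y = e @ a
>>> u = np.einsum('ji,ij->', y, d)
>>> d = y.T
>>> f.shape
(37, 17, 17)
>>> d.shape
(3, 11)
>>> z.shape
(11, 17, 37)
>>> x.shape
(11, 17)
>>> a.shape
(17, 3)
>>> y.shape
(11, 3)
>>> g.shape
(37, 17, 17, 3)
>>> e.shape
(11, 17)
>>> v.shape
(17, 37)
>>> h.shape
(11, 17, 17, 37, 3)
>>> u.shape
()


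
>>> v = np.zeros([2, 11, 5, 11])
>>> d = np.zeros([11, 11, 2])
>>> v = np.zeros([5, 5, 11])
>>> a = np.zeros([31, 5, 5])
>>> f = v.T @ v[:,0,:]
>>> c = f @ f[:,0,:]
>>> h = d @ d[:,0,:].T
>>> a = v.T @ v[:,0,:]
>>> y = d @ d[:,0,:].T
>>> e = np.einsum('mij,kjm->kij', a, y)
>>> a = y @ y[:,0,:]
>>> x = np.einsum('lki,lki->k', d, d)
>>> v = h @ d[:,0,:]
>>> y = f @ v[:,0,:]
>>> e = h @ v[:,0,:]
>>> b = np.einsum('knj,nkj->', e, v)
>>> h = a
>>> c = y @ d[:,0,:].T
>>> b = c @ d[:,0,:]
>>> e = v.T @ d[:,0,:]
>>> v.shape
(11, 11, 2)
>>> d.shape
(11, 11, 2)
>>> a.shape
(11, 11, 11)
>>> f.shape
(11, 5, 11)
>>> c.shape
(11, 5, 11)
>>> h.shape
(11, 11, 11)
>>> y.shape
(11, 5, 2)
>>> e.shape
(2, 11, 2)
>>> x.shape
(11,)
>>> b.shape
(11, 5, 2)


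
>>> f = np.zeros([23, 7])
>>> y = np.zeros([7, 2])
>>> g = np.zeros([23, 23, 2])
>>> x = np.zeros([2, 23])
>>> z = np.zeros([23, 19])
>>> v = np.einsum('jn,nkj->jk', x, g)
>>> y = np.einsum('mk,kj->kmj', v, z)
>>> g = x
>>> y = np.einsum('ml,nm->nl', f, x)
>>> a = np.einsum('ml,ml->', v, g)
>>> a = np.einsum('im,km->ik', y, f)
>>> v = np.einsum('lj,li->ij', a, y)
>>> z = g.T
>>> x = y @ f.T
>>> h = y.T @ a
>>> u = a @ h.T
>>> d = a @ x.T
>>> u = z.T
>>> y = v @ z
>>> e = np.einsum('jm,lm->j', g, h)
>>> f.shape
(23, 7)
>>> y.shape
(7, 2)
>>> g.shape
(2, 23)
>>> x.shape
(2, 23)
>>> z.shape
(23, 2)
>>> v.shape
(7, 23)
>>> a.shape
(2, 23)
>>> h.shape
(7, 23)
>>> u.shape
(2, 23)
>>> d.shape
(2, 2)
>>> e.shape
(2,)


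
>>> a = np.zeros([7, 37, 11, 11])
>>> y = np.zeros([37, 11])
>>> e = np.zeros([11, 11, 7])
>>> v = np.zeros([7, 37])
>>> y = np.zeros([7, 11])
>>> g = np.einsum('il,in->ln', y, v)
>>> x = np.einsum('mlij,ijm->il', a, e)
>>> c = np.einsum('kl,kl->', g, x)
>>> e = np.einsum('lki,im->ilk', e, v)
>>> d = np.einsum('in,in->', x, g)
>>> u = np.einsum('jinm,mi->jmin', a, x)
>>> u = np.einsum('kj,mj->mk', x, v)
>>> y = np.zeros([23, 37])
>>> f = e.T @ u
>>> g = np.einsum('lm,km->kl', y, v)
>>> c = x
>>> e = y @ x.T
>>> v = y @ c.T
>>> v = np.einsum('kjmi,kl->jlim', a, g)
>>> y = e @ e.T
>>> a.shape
(7, 37, 11, 11)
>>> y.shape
(23, 23)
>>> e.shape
(23, 11)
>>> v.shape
(37, 23, 11, 11)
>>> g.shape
(7, 23)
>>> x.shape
(11, 37)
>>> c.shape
(11, 37)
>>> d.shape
()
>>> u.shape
(7, 11)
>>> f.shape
(11, 11, 11)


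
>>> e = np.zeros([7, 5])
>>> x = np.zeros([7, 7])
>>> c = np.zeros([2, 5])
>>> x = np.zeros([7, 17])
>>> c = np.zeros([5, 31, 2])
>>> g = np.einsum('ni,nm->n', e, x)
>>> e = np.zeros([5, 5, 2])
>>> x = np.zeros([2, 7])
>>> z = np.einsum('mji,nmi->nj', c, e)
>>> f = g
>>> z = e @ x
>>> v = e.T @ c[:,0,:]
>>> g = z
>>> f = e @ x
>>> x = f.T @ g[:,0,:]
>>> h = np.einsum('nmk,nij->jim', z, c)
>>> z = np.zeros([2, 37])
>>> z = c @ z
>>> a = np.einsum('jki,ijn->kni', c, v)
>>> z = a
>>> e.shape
(5, 5, 2)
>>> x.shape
(7, 5, 7)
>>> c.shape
(5, 31, 2)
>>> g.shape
(5, 5, 7)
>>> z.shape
(31, 2, 2)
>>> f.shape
(5, 5, 7)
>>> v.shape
(2, 5, 2)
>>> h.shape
(2, 31, 5)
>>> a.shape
(31, 2, 2)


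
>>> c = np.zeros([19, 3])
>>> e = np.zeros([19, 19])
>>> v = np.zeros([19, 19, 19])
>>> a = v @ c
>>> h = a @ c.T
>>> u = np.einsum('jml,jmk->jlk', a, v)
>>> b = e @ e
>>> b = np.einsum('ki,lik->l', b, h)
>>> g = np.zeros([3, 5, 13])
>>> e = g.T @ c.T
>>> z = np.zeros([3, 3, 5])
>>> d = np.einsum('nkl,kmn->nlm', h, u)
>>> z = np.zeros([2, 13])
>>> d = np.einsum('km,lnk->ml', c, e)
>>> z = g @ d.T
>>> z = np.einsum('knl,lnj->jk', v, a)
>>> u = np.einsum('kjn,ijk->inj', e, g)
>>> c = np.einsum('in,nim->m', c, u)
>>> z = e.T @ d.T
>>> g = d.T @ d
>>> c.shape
(5,)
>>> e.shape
(13, 5, 19)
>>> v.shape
(19, 19, 19)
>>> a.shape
(19, 19, 3)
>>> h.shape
(19, 19, 19)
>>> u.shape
(3, 19, 5)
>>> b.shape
(19,)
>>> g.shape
(13, 13)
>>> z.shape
(19, 5, 3)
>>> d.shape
(3, 13)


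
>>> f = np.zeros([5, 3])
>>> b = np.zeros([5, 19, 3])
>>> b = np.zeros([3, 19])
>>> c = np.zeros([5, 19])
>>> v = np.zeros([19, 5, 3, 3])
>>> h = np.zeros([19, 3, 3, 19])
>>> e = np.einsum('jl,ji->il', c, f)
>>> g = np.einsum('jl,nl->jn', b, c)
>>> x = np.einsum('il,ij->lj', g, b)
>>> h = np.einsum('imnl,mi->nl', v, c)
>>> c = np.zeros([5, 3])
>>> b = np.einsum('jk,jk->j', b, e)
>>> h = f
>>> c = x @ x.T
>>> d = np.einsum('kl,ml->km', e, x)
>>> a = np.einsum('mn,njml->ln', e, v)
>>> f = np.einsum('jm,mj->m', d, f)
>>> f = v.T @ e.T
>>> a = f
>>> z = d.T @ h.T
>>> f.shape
(3, 3, 5, 3)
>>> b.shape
(3,)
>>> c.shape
(5, 5)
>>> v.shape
(19, 5, 3, 3)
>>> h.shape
(5, 3)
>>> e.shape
(3, 19)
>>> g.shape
(3, 5)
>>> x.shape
(5, 19)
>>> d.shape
(3, 5)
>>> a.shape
(3, 3, 5, 3)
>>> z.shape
(5, 5)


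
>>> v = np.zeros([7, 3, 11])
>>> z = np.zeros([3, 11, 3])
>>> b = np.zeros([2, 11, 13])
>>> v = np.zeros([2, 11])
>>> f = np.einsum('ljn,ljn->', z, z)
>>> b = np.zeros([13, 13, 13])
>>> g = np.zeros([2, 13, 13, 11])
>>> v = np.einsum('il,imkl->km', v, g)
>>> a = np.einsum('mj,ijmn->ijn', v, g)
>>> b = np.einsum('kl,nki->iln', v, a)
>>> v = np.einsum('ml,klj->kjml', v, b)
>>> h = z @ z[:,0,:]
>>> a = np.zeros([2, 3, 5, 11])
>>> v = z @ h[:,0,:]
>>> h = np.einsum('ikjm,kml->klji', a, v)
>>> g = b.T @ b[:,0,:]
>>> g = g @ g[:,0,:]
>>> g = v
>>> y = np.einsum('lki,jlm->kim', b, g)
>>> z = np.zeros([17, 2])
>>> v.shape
(3, 11, 3)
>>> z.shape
(17, 2)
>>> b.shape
(11, 13, 2)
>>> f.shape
()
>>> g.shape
(3, 11, 3)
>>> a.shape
(2, 3, 5, 11)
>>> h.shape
(3, 3, 5, 2)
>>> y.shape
(13, 2, 3)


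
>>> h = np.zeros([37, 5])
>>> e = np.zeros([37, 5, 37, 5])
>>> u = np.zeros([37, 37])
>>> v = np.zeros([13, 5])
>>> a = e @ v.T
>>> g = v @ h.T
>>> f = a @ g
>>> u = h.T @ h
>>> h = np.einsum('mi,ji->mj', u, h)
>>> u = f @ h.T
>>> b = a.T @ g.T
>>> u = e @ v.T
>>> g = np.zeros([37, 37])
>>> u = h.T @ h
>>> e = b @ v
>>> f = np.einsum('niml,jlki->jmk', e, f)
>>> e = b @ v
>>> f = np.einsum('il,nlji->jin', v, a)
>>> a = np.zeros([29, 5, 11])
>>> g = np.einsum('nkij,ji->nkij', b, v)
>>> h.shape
(5, 37)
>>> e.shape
(13, 37, 5, 5)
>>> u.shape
(37, 37)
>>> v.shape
(13, 5)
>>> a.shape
(29, 5, 11)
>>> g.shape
(13, 37, 5, 13)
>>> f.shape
(37, 13, 37)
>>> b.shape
(13, 37, 5, 13)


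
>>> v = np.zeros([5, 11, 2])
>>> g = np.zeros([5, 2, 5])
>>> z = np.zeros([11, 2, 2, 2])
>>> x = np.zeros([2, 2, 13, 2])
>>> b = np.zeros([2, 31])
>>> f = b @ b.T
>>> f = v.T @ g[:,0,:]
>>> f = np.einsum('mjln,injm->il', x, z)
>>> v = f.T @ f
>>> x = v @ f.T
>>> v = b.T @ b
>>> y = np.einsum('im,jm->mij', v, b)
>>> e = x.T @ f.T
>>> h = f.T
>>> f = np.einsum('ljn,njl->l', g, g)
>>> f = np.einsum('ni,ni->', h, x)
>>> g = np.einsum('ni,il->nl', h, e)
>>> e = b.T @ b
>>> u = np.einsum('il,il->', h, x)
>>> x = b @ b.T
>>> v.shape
(31, 31)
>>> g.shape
(13, 11)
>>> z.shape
(11, 2, 2, 2)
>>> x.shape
(2, 2)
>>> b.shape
(2, 31)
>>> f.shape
()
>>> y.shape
(31, 31, 2)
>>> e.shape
(31, 31)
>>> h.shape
(13, 11)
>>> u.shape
()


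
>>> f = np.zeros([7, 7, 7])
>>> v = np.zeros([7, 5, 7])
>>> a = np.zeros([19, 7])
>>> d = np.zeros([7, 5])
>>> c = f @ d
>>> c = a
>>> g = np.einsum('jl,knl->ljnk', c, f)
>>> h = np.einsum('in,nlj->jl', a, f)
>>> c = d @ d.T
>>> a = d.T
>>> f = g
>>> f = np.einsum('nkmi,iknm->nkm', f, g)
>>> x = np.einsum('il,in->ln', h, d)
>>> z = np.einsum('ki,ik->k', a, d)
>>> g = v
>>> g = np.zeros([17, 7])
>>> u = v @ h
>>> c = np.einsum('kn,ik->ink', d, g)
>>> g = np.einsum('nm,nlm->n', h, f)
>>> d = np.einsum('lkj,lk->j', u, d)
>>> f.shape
(7, 19, 7)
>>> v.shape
(7, 5, 7)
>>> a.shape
(5, 7)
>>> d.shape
(7,)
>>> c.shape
(17, 5, 7)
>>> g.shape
(7,)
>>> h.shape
(7, 7)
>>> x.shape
(7, 5)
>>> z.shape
(5,)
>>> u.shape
(7, 5, 7)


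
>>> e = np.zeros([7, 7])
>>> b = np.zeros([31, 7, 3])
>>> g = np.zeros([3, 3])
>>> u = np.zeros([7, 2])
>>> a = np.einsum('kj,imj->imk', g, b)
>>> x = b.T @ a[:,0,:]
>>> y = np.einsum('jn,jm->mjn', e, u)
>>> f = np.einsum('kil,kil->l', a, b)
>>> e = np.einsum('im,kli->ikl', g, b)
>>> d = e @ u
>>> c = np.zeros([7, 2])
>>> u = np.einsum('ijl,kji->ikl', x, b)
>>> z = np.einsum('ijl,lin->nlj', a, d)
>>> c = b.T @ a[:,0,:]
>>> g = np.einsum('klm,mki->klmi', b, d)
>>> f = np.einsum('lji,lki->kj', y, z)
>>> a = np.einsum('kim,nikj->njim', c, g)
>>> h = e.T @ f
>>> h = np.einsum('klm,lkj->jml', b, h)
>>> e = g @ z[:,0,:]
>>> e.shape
(31, 7, 3, 7)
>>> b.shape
(31, 7, 3)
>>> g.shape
(31, 7, 3, 2)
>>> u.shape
(3, 31, 3)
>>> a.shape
(31, 2, 7, 3)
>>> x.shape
(3, 7, 3)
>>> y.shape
(2, 7, 7)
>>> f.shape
(3, 7)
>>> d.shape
(3, 31, 2)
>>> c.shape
(3, 7, 3)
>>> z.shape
(2, 3, 7)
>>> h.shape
(7, 3, 7)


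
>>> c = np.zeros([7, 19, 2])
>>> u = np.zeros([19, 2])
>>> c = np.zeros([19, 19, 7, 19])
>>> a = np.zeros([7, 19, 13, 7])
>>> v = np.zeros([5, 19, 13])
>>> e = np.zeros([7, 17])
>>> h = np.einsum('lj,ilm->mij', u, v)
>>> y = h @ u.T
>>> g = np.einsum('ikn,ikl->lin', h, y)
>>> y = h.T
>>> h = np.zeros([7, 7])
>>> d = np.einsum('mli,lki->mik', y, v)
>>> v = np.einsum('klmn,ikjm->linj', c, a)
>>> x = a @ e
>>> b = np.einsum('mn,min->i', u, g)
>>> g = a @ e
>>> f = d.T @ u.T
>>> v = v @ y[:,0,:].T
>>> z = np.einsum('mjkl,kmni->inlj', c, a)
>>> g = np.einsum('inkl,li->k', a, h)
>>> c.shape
(19, 19, 7, 19)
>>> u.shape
(19, 2)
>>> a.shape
(7, 19, 13, 7)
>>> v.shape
(19, 7, 19, 2)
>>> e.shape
(7, 17)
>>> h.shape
(7, 7)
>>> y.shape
(2, 5, 13)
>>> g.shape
(13,)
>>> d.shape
(2, 13, 19)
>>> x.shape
(7, 19, 13, 17)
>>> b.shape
(13,)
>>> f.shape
(19, 13, 19)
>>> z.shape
(7, 13, 19, 19)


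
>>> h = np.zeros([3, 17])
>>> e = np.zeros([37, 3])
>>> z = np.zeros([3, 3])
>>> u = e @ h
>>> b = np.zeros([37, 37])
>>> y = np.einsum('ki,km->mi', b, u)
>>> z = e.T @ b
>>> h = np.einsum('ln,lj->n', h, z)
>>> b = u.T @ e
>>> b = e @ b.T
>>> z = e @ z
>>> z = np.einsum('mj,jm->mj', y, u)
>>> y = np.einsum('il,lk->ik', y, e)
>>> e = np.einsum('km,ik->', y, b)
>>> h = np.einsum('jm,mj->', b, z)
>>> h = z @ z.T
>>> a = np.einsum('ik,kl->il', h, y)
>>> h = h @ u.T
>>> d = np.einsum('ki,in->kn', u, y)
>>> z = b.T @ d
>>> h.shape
(17, 37)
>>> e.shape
()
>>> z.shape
(17, 3)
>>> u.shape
(37, 17)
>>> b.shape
(37, 17)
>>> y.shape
(17, 3)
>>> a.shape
(17, 3)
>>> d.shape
(37, 3)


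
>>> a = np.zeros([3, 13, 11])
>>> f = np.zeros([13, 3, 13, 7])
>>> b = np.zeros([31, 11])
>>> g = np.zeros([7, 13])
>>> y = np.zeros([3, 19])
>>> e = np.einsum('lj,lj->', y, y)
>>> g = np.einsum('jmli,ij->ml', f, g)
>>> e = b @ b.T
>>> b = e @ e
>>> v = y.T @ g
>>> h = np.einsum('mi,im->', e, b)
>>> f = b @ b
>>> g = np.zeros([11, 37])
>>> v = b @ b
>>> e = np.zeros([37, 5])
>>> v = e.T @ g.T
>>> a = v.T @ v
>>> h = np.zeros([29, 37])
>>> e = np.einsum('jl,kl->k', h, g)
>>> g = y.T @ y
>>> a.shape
(11, 11)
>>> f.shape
(31, 31)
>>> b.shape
(31, 31)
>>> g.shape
(19, 19)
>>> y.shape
(3, 19)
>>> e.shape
(11,)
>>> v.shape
(5, 11)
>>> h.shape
(29, 37)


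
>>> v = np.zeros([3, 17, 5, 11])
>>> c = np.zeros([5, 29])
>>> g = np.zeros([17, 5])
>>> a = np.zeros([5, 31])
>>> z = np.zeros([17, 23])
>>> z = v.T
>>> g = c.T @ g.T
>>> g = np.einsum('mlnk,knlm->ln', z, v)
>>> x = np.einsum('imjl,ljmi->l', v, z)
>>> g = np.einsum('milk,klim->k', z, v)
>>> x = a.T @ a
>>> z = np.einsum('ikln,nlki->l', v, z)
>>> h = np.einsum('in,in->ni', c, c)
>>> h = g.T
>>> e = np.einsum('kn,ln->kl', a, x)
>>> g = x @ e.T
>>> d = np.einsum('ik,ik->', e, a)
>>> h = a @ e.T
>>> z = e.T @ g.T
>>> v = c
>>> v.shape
(5, 29)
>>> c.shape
(5, 29)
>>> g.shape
(31, 5)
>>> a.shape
(5, 31)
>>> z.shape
(31, 31)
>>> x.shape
(31, 31)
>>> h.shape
(5, 5)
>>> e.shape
(5, 31)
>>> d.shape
()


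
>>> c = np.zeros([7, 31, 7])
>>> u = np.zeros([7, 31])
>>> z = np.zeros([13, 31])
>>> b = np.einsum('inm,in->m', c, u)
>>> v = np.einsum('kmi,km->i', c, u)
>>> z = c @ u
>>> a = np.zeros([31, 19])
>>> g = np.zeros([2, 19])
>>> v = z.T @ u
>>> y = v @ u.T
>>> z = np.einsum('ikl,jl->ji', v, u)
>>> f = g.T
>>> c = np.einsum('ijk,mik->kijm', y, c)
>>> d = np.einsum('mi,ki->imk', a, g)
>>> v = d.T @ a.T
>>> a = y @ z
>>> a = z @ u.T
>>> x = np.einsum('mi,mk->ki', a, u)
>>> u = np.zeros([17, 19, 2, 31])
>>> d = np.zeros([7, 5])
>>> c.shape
(7, 31, 31, 7)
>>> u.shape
(17, 19, 2, 31)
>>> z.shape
(7, 31)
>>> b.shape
(7,)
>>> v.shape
(2, 31, 31)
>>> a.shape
(7, 7)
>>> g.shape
(2, 19)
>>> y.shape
(31, 31, 7)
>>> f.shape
(19, 2)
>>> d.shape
(7, 5)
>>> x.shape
(31, 7)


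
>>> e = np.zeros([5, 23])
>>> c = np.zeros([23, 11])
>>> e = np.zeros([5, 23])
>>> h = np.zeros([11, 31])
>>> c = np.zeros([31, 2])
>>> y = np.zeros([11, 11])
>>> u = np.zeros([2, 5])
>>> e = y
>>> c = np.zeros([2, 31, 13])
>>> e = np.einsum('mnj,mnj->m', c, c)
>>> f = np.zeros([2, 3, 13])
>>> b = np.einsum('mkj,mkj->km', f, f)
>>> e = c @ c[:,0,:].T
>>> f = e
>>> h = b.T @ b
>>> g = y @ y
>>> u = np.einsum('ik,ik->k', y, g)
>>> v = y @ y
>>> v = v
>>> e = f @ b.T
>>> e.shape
(2, 31, 3)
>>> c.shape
(2, 31, 13)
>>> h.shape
(2, 2)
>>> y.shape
(11, 11)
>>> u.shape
(11,)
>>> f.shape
(2, 31, 2)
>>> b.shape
(3, 2)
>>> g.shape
(11, 11)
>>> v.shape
(11, 11)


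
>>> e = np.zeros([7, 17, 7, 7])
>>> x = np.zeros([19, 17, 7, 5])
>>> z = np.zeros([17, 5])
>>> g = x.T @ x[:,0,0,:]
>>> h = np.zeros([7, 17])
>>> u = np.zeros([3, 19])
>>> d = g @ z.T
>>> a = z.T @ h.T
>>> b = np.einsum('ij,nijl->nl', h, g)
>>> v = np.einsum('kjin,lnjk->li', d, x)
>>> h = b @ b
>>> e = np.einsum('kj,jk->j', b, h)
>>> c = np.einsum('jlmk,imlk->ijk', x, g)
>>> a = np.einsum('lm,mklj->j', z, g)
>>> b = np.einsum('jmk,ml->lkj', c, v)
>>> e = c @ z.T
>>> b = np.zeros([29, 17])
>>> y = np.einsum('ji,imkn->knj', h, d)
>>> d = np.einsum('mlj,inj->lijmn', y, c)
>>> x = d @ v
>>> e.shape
(5, 19, 17)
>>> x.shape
(17, 5, 5, 17, 17)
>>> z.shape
(17, 5)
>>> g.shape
(5, 7, 17, 5)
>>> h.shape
(5, 5)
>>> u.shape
(3, 19)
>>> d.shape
(17, 5, 5, 17, 19)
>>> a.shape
(5,)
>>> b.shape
(29, 17)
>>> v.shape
(19, 17)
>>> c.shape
(5, 19, 5)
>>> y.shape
(17, 17, 5)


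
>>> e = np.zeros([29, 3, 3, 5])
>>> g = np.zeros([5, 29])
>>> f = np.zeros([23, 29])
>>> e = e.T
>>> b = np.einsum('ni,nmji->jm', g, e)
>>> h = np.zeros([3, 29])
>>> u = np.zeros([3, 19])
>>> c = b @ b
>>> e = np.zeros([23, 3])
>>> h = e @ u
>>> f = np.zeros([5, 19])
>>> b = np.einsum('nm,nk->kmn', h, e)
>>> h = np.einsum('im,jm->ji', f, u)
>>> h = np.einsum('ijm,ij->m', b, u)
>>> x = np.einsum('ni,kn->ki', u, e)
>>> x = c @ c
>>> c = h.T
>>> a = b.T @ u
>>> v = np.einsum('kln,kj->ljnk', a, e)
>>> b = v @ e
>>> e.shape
(23, 3)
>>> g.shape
(5, 29)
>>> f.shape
(5, 19)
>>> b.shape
(19, 3, 19, 3)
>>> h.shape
(23,)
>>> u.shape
(3, 19)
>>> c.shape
(23,)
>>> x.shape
(3, 3)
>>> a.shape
(23, 19, 19)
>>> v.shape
(19, 3, 19, 23)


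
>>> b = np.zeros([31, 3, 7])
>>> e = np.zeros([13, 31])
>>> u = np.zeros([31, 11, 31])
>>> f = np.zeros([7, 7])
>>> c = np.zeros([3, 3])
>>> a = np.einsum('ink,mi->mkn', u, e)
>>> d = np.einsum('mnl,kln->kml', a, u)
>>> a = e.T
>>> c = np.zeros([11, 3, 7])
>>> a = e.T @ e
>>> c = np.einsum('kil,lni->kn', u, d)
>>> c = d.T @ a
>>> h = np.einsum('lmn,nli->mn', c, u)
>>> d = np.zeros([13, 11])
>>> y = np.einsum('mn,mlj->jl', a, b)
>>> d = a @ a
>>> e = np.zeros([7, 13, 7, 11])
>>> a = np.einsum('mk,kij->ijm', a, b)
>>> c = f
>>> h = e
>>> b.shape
(31, 3, 7)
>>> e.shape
(7, 13, 7, 11)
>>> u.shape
(31, 11, 31)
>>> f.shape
(7, 7)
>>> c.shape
(7, 7)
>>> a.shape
(3, 7, 31)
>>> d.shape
(31, 31)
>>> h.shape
(7, 13, 7, 11)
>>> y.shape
(7, 3)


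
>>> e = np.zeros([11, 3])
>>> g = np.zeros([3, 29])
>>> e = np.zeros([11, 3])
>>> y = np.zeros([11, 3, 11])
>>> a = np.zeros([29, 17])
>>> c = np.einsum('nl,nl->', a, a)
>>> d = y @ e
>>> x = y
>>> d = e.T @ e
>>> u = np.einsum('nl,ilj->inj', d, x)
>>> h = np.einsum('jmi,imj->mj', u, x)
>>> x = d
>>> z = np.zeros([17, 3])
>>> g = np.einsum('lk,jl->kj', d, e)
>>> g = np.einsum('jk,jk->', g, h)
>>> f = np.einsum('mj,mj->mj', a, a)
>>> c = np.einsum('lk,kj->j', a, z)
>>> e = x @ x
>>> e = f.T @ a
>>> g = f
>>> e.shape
(17, 17)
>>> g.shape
(29, 17)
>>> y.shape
(11, 3, 11)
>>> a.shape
(29, 17)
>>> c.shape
(3,)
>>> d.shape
(3, 3)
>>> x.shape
(3, 3)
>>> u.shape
(11, 3, 11)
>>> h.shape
(3, 11)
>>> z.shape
(17, 3)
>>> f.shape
(29, 17)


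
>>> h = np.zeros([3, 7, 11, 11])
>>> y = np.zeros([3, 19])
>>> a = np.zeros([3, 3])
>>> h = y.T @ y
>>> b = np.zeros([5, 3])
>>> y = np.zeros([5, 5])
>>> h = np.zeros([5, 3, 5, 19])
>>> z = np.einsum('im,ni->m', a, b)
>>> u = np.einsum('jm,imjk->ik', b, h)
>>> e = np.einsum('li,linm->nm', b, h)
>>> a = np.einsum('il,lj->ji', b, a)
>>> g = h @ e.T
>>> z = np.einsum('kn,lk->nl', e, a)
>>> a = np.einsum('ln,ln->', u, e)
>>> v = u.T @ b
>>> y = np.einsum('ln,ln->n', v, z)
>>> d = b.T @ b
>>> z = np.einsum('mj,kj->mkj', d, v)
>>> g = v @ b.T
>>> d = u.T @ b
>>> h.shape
(5, 3, 5, 19)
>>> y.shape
(3,)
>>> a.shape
()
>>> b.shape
(5, 3)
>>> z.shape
(3, 19, 3)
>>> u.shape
(5, 19)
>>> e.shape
(5, 19)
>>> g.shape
(19, 5)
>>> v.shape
(19, 3)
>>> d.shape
(19, 3)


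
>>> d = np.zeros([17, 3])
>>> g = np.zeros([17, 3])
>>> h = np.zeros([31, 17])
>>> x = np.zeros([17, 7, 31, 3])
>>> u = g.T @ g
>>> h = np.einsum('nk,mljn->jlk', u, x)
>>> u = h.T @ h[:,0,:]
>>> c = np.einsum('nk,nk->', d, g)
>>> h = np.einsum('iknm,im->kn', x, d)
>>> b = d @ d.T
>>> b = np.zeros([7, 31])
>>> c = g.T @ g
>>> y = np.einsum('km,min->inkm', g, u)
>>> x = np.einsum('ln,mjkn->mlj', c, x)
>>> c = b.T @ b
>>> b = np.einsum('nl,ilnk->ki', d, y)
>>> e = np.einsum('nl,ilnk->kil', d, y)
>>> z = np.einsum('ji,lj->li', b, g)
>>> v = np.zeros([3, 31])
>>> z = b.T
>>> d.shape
(17, 3)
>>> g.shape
(17, 3)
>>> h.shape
(7, 31)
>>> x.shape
(17, 3, 7)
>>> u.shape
(3, 7, 3)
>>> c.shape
(31, 31)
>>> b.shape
(3, 7)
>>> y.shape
(7, 3, 17, 3)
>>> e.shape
(3, 7, 3)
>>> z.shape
(7, 3)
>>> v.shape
(3, 31)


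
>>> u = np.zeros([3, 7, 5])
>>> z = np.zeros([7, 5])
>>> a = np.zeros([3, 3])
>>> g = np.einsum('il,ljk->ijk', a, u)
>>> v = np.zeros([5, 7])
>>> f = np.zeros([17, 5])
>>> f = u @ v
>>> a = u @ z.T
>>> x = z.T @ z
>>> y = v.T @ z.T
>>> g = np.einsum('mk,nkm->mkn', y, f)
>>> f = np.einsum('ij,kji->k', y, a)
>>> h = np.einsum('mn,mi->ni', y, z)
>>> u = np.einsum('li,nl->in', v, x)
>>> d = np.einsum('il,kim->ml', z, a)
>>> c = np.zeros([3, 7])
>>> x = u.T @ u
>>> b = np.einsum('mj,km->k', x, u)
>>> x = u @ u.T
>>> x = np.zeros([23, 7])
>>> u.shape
(7, 5)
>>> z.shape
(7, 5)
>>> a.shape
(3, 7, 7)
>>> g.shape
(7, 7, 3)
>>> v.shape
(5, 7)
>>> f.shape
(3,)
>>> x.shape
(23, 7)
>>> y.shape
(7, 7)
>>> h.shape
(7, 5)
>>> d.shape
(7, 5)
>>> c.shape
(3, 7)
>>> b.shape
(7,)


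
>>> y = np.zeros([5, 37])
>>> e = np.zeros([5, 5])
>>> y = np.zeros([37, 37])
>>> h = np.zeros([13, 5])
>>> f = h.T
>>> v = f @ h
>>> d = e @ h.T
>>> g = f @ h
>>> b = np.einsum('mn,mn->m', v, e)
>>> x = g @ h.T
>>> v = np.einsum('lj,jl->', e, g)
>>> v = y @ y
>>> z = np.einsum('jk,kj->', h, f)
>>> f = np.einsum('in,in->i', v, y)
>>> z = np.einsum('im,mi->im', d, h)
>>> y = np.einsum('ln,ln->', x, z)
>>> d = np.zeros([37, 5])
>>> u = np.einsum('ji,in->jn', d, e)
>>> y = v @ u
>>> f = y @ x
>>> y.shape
(37, 5)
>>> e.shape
(5, 5)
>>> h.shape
(13, 5)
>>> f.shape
(37, 13)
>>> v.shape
(37, 37)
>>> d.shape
(37, 5)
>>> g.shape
(5, 5)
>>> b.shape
(5,)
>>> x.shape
(5, 13)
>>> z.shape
(5, 13)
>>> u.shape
(37, 5)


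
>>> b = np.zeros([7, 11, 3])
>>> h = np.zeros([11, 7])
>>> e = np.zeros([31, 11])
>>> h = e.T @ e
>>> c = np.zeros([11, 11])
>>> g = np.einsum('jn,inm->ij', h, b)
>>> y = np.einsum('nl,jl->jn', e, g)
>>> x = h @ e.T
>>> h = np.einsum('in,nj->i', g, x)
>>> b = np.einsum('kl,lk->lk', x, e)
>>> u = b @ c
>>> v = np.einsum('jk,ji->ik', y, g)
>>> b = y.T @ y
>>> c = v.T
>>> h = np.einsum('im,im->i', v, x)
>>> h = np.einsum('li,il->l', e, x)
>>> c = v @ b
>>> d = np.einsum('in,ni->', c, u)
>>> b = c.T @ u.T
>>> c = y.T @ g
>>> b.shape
(31, 31)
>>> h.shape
(31,)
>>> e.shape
(31, 11)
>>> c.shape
(31, 11)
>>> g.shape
(7, 11)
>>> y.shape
(7, 31)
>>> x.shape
(11, 31)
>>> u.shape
(31, 11)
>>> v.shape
(11, 31)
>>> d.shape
()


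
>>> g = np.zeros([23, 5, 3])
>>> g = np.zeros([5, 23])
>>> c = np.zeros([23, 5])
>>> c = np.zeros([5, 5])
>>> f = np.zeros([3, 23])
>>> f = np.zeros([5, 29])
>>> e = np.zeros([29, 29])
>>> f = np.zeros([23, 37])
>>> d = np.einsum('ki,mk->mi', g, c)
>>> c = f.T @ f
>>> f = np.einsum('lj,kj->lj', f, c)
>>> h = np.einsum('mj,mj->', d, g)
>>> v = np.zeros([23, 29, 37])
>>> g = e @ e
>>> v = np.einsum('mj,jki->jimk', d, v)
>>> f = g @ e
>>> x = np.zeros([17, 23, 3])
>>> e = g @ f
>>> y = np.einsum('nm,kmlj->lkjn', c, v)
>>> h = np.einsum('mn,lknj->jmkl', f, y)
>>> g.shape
(29, 29)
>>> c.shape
(37, 37)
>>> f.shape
(29, 29)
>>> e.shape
(29, 29)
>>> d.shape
(5, 23)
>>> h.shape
(37, 29, 23, 5)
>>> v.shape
(23, 37, 5, 29)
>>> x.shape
(17, 23, 3)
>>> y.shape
(5, 23, 29, 37)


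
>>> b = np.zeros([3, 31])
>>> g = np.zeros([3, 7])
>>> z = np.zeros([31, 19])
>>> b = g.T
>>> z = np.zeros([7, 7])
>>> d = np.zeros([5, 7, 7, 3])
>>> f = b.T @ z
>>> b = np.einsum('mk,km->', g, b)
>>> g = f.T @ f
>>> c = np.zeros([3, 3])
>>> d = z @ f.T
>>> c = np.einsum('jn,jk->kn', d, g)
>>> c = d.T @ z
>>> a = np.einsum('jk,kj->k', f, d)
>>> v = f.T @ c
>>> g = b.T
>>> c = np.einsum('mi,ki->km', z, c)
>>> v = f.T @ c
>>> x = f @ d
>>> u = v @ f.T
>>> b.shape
()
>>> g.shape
()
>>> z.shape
(7, 7)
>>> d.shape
(7, 3)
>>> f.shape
(3, 7)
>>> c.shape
(3, 7)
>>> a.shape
(7,)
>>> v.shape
(7, 7)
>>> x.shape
(3, 3)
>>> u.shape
(7, 3)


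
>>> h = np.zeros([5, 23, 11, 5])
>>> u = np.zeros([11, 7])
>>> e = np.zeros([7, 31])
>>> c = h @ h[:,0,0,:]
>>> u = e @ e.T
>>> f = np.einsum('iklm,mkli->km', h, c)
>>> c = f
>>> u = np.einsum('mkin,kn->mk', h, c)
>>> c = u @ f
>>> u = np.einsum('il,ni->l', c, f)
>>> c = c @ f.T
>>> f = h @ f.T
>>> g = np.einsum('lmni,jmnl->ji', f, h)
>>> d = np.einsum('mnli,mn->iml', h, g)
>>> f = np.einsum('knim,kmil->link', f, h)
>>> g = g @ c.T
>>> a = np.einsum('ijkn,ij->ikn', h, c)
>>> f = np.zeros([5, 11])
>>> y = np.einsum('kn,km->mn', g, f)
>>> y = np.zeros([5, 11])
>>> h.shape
(5, 23, 11, 5)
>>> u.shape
(5,)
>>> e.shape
(7, 31)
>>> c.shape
(5, 23)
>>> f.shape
(5, 11)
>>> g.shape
(5, 5)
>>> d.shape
(5, 5, 11)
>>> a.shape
(5, 11, 5)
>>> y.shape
(5, 11)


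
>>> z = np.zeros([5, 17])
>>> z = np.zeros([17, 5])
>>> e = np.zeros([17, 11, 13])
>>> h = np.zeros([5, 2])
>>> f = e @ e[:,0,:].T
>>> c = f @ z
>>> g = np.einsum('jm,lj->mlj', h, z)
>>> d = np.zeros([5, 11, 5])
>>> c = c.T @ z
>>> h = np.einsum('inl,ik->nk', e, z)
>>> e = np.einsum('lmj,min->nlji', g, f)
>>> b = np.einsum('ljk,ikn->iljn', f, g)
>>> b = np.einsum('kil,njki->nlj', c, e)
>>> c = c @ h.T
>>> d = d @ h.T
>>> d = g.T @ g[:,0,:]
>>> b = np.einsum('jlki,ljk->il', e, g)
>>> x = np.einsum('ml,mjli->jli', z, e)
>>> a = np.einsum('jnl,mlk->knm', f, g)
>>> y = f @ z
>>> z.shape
(17, 5)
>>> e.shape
(17, 2, 5, 11)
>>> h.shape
(11, 5)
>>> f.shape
(17, 11, 17)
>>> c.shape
(5, 11, 11)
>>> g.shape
(2, 17, 5)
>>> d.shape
(5, 17, 5)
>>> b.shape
(11, 2)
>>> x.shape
(2, 5, 11)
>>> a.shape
(5, 11, 2)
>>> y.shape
(17, 11, 5)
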